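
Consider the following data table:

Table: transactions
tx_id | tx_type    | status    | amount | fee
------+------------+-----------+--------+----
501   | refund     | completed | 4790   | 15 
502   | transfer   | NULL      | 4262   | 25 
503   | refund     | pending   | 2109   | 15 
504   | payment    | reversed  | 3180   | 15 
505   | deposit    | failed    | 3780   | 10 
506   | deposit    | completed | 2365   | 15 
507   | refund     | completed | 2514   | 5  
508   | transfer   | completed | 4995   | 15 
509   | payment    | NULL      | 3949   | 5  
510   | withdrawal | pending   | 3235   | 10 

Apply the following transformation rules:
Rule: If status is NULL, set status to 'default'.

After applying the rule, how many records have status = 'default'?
2

Step 1: Count records where status IS NULL
Step 2: Found 2 records with NULL status
Step 3: These records will have status set to 'default'
Step 4: Records already having status = 'default': 0
Step 5: Answer: 2 + 0 = 2 records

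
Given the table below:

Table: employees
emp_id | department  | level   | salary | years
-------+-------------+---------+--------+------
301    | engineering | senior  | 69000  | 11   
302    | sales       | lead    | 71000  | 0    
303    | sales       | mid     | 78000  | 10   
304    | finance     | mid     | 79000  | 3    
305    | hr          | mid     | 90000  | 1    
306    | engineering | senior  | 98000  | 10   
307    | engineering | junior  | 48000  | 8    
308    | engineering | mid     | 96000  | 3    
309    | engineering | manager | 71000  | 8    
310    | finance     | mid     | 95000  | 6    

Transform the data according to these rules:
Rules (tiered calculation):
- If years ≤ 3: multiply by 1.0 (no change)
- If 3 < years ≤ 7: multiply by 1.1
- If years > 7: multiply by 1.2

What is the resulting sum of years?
70.0

Step 1: Tier 1 (years ≤ 3): 4 records, sum = 7 × 1.0 = 7.0
Step 2: Tier 2 (3 < years ≤ 7): 1 records, sum = 6 × 1.1 = 6.6
Step 3: Tier 3 (years > 7): 5 records, sum = 47 × 1.2 = 56.4
Step 4: Final sum = 7.0 + 6.6 + 56.4 = 70.0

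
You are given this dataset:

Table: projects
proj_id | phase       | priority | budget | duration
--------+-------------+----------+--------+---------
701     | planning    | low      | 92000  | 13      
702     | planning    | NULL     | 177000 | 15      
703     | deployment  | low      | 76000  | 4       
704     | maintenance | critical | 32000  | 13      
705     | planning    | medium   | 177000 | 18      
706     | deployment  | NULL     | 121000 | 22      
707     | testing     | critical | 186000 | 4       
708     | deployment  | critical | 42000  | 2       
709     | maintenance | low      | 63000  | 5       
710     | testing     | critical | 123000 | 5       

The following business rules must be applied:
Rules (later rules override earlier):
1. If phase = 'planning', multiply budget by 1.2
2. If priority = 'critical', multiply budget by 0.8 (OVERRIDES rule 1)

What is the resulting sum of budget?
1101600.0

Step 1: Rule 2 takes priority for records with priority = 'critical'
  - 4 records: 383000 × 0.8 = 306400.0
Step 2: Rule 1 applies to remaining records with phase = 'planning'
  - 3 records: 446000 × 1.2 = 535200.0
Step 3: Other records unchanged: 260000
Step 4: Final sum = 306400.0 + 535200.0 + 260000 = 1101600.0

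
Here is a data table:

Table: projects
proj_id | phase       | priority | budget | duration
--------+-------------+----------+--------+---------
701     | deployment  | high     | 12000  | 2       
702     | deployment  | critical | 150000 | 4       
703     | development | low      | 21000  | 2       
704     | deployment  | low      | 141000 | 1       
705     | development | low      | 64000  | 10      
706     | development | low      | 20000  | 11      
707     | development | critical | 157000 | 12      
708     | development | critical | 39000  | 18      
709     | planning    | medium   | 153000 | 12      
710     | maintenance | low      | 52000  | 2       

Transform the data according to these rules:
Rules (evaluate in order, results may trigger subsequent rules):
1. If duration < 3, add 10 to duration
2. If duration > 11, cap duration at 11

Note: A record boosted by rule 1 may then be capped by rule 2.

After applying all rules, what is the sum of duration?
102

Step 1: Apply rule 1 to records with duration < 3
  - 4 records get bonus of 10
  - Of these, 3 records then exceed 11 and get capped
Step 2: Apply rule 2 to records with duration > 11
  - 3 records (original) are capped
Step 3: Calculate final sum = 102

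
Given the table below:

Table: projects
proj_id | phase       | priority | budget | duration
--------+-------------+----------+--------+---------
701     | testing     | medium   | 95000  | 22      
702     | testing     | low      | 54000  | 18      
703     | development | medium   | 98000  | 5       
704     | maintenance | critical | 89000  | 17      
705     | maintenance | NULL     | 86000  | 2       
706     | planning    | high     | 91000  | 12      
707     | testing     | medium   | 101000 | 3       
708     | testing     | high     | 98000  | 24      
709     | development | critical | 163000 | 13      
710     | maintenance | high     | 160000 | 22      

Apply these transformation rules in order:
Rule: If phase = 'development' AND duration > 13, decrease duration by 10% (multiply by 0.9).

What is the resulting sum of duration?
138

Step 1: Find records where phase = 'development' AND duration > 13
Step 2: 0 records match, summing to 0
Step 3: After multiplier: 0 × 0.9 = 0.0
Step 4: Unaffected records sum: 138
Step 5: Final sum = 0.0 + 138 = 138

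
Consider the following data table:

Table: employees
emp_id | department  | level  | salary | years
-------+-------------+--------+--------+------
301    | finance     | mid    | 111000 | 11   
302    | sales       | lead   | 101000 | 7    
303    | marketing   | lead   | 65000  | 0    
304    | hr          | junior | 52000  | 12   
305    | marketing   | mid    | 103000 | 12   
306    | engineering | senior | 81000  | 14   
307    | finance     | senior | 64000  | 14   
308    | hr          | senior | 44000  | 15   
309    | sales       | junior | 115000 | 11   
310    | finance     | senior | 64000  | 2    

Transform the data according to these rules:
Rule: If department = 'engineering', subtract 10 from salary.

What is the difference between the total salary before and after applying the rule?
10

Step 1: Original sum of salary = 800000
Step 2: 1 records have department = 'engineering'
Step 3: Each affected record changes by -10
Step 4: Total change = 1 × -10 = -10
Step 5: New sum = 800000 + -10 = 799990
Step 6: Difference = |799990 - 800000| = 10
        (Sum decreased by 10)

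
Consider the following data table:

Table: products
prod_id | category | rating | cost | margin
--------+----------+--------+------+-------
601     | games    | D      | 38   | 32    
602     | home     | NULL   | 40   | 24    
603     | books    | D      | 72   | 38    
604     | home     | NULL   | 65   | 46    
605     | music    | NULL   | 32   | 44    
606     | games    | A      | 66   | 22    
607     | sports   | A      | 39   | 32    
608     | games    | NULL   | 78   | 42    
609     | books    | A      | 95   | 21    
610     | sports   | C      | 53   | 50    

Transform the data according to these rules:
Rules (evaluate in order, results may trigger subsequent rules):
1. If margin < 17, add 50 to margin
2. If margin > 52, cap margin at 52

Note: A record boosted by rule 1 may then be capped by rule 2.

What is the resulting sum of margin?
351

Step 1: Apply rule 1 to records with margin < 17
  - 0 records get bonus of 50
  - Of these, 0 records then exceed 52 and get capped
Step 2: Apply rule 2 to records with margin > 52
  - 0 records (original) are capped
Step 3: Calculate final sum = 351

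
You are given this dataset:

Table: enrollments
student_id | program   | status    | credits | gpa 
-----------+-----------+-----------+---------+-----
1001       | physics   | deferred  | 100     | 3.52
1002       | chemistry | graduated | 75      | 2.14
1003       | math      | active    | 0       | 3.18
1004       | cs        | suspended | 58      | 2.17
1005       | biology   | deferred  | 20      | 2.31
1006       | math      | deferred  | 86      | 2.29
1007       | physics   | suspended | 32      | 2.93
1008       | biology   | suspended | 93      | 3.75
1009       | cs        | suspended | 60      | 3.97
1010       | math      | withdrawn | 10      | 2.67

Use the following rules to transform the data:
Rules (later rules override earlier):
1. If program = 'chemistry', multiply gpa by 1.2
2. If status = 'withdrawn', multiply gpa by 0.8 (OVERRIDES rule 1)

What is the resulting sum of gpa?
28.82

Step 1: Rule 2 takes priority for records with status = 'withdrawn'
  - 1 records: 2.67 × 0.8 = 2.14
Step 2: Rule 1 applies to remaining records with program = 'chemistry'
  - 1 records: 2.14 × 1.2 = 2.57
Step 3: Other records unchanged: 24.12
Step 4: Final sum = 2.14 + 2.57 + 24.12 = 28.82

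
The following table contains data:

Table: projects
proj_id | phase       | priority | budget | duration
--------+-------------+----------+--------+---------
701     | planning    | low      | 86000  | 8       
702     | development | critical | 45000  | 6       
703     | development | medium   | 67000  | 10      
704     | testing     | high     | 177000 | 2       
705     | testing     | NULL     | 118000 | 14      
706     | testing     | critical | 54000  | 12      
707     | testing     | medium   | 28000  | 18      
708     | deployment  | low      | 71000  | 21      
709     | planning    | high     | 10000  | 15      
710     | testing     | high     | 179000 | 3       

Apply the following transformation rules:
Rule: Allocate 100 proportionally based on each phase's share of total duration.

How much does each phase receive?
deployment: 19.27, development: 14.68, planning: 21.1, testing: 44.95

Step 1: Calculate total duration = 109
Step 2: Calculate each phase's proportion:
  deployment: 21/109 = 19.27% → 19.27
  development: 16/109 = 14.68% → 14.68
  planning: 23/109 = 21.10% → 21.1
  testing: 49/109 = 44.95% → 44.95
Step 3: Verify: sum of allocations ≈ 100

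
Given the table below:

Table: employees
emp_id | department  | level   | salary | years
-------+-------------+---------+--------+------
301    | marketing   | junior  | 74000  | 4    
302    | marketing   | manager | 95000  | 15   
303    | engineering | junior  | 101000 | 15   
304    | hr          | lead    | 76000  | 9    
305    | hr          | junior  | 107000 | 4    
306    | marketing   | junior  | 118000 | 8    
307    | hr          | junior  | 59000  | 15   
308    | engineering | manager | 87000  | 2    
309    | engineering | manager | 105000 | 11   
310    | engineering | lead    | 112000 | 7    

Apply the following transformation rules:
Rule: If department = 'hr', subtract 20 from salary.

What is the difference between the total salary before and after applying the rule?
60

Step 1: Original sum of salary = 934000
Step 2: 3 records have department = 'hr'
Step 3: Each affected record changes by -20
Step 4: Total change = 3 × -20 = -60
Step 5: New sum = 934000 + -60 = 933940
Step 6: Difference = |933940 - 934000| = 60
        (Sum decreased by 60)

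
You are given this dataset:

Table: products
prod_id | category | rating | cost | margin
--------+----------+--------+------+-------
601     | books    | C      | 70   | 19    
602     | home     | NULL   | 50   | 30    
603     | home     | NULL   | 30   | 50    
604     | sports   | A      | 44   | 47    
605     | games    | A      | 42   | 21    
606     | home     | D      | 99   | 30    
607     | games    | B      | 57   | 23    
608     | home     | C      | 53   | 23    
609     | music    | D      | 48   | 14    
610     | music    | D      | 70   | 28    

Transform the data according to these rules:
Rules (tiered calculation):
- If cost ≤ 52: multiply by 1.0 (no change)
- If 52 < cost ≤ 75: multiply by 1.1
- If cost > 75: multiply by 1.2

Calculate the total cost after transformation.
607.8

Step 1: Tier 1 (cost ≤ 52): 5 records, sum = 214 × 1.0 = 214.0
Step 2: Tier 2 (52 < cost ≤ 75): 4 records, sum = 250 × 1.1 = 275.0
Step 3: Tier 3 (cost > 75): 1 records, sum = 99 × 1.2 = 118.8
Step 4: Final sum = 214.0 + 275.0 + 118.8 = 607.8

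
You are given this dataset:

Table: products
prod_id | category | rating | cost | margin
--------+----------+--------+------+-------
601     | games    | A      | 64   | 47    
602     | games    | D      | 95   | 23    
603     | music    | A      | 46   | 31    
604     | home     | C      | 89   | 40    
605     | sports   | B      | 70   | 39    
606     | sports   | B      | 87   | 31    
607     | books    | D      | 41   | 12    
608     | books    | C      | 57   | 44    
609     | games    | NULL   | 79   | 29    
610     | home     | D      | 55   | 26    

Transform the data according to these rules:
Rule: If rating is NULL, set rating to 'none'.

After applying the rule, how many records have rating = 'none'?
1

Step 1: Count records where rating IS NULL
Step 2: Found 1 records with NULL rating
Step 3: These records will have rating set to 'none'
Step 4: Records already having rating = 'none': 0
Step 5: Answer: 1 + 0 = 1 records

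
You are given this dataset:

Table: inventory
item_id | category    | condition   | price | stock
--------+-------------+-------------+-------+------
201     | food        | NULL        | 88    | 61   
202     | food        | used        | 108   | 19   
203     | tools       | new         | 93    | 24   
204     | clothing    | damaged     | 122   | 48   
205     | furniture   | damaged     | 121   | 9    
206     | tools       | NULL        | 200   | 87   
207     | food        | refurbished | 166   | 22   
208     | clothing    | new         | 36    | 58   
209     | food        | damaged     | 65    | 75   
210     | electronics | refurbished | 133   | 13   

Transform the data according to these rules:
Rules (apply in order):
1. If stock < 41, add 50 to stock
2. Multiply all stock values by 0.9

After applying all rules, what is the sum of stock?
599.4

Step 1: Apply Rule 1 - Add 50 to records with stock < 41
  - 5 records affected: 87 + (5 × 50) = 337
  - Unaffected records: 329
  - Sum after Rule 1: 666
Step 2: Apply Rule 2 - Multiply all by 0.9
  - 666 × 0.9 = 599.4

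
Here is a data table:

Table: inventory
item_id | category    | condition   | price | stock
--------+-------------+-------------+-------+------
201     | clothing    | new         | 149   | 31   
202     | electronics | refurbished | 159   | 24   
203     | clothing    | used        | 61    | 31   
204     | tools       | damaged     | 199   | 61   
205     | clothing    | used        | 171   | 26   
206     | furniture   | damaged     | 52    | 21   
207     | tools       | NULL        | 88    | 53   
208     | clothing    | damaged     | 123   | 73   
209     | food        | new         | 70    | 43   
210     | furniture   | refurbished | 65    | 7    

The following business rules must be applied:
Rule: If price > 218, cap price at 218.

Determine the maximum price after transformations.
199

Step 1: Original maximum price = 199
Step 2: Check cap of 218 against maximum
Step 3: No records exceed the cap (max 199 <= cap 218), so no capping applies
Step 4: Maximum after transformation = 199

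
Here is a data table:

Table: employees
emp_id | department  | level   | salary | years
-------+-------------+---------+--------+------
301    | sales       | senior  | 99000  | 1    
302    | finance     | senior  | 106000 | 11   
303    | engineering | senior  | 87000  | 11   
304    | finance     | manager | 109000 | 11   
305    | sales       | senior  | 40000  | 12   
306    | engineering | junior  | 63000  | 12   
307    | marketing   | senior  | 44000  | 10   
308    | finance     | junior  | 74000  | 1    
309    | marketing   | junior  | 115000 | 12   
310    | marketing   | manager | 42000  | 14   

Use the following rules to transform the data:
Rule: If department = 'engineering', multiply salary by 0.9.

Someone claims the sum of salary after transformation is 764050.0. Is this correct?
No, the correct result is 764000.0.

Step 1: Calculate the correct sum after transformation
Step 2: Apply multiplier 0.9 to records where department = 'engineering'
Step 3: Correct result = 764000.0
Step 4: Claimed result = 764050.0
Step 5: 764000.0 ≠ 764050.0
Conclusion: The claimed result is incorrect. The correct answer is 764000.0.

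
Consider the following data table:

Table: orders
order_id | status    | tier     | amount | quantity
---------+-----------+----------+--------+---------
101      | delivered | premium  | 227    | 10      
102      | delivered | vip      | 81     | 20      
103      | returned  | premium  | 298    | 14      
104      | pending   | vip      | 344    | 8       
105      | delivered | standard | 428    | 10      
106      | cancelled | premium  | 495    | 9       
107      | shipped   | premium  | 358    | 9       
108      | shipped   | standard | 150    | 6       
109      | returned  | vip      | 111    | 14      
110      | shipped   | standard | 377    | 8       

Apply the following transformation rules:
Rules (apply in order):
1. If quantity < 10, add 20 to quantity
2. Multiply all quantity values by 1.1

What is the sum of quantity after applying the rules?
228.8

Step 1: Apply Rule 1 - Add 20 to records with quantity < 10
  - 5 records affected: 40 + (5 × 20) = 140
  - Unaffected records: 68
  - Sum after Rule 1: 208
Step 2: Apply Rule 2 - Multiply all by 1.1
  - 208 × 1.1 = 228.8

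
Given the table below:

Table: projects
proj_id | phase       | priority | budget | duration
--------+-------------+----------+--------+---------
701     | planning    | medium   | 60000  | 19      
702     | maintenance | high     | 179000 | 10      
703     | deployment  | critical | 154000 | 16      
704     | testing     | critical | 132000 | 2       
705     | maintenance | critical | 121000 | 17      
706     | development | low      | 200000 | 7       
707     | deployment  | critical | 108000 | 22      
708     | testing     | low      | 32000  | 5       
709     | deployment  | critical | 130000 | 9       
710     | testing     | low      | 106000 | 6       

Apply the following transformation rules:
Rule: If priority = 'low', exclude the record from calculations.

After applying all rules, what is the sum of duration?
95

Step 1: Identify records where priority = 'low'
Step 2: The excluded records sum to 18
Step 3: Original total duration = 113
Step 4: Remaining total = 113 - 18 = 95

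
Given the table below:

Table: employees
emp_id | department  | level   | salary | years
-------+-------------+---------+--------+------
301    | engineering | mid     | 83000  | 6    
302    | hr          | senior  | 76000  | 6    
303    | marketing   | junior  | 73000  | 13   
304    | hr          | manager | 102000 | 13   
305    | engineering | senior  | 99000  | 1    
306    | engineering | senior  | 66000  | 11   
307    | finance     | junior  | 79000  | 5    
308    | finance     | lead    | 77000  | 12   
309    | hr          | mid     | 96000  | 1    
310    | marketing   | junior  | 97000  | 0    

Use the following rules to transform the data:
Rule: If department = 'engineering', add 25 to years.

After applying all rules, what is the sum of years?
143

Step 1: Count records where department = 'engineering': 3
Step 2: Total bonus added: 3 × 25 = 75
Step 3: Original sum of years: 68
Step 4: Final sum = 68 + 75 = 143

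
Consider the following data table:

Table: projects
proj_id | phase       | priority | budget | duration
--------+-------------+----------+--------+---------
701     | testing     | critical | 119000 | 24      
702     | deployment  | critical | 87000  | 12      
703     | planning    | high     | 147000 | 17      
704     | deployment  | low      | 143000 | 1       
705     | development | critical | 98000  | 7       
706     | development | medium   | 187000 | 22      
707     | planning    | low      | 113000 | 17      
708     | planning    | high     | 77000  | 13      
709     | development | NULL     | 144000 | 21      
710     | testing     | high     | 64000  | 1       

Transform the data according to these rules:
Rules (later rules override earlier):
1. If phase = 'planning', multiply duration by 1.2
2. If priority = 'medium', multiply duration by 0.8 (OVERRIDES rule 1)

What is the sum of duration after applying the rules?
140.0

Step 1: Rule 2 takes priority for records with priority = 'medium'
  - 1 records: 22 × 0.8 = 17.6
Step 2: Rule 1 applies to remaining records with phase = 'planning'
  - 3 records: 47 × 1.2 = 56.4
Step 3: Other records unchanged: 66
Step 4: Final sum = 17.6 + 56.4 + 66 = 140.0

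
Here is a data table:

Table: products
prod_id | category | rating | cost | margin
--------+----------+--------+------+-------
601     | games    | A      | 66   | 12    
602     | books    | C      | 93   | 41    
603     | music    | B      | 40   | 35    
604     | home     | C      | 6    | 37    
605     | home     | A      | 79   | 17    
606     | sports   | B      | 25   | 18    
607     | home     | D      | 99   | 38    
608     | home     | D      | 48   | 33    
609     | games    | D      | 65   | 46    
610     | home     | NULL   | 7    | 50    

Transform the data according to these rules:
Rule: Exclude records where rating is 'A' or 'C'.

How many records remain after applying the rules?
6

Step 1: Count records to exclude
  - 2 (A) + 2 (C) = 4 records
Step 2: Total records: 10
Step 3: Remaining = 10 - 4 = 6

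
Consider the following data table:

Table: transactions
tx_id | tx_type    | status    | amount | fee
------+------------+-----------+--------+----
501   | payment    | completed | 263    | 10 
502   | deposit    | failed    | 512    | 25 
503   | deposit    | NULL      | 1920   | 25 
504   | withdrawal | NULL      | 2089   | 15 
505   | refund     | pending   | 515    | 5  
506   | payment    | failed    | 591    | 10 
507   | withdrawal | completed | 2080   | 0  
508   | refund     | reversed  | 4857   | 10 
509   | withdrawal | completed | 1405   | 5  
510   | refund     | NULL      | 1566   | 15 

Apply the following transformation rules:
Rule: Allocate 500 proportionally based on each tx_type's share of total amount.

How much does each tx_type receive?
deposit: 76.97, payment: 27.03, refund: 219.58, withdrawal: 176.41

Step 1: Calculate total amount = 15798
Step 2: Calculate each tx_type's proportion:
  deposit: 2432/15798 = 15.39% → 76.97
  payment: 854/15798 = 5.41% → 27.03
  refund: 6938/15798 = 43.92% → 219.58
  withdrawal: 5574/15798 = 35.28% → 176.41
Step 3: Verify: sum of allocations ≈ 500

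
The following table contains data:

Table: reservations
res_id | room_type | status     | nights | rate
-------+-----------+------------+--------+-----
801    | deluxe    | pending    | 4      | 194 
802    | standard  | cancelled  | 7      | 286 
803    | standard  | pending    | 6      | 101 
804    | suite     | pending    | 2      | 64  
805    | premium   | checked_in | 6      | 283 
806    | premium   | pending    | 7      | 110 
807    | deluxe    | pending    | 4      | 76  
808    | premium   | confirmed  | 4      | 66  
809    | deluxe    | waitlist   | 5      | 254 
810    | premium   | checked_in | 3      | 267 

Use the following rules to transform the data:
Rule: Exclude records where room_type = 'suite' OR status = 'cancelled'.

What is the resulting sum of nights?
39

Step 1: Find records where room_type = 'suite' OR status = 'cancelled'
Step 2: 2 records match, summing to 9
Step 3: Original sum: 48
Step 4: Remaining sum = 48 - 9 = 39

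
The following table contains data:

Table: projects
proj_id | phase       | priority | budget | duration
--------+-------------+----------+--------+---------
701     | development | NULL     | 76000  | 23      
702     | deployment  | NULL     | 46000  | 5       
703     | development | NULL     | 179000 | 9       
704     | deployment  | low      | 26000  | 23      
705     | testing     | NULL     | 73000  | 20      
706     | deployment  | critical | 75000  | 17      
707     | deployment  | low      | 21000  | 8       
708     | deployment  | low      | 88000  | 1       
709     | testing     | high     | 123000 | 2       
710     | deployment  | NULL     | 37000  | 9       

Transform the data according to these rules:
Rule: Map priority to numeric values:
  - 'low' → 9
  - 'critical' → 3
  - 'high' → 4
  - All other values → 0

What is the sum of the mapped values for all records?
34

Step 1: Apply mapping to each record
Step 2: Count by status:
  'low': 3 records × 9 = 27
  'critical': 1 records × 3 = 3
  'high': 1 records × 4 = 4
Step 3: Sum all mapped values = 34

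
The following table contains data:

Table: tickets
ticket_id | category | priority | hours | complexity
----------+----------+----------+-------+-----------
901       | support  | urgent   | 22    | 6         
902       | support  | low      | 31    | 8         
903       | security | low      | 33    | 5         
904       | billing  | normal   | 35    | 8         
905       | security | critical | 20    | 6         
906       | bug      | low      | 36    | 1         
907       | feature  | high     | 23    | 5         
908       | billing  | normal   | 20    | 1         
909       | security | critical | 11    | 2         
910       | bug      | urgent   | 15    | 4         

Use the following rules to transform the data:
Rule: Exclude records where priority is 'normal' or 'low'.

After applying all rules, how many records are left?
5

Step 1: Count records to exclude
  - 2 (normal) + 3 (low) = 5 records
Step 2: Total records: 10
Step 3: Remaining = 10 - 5 = 5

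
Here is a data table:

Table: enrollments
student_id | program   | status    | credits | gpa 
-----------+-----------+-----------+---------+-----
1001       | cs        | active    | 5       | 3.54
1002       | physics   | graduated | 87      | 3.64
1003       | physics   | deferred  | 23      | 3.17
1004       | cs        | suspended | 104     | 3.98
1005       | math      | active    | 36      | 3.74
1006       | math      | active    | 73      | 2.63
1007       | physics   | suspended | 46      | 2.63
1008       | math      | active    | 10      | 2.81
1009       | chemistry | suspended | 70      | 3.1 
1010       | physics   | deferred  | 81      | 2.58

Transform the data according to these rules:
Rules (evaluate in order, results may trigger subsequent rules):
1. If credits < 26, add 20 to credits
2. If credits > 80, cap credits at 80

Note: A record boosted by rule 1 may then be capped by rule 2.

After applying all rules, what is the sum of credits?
563

Step 1: Apply rule 1 to records with credits < 26
  - 3 records get bonus of 20
  - Of these, 0 records then exceed 80 and get capped
Step 2: Apply rule 2 to records with credits > 80
  - 3 records (original) are capped
Step 3: Calculate final sum = 563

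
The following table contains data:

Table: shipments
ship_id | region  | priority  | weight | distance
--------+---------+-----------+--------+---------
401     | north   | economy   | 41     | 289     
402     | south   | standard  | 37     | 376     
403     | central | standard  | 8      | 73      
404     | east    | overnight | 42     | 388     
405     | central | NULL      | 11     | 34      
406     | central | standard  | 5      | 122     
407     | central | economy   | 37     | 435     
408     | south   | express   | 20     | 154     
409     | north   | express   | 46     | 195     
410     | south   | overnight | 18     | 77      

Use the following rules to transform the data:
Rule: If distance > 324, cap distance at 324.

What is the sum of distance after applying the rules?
1916

Step 1: 3 records have distance > 324
Step 2: These records originally summed to 1199
Step 3: After capping: 3 × 324 = 972
Step 4: Unaffected records sum: 944
Step 5: Final sum = 972 + 944 = 1916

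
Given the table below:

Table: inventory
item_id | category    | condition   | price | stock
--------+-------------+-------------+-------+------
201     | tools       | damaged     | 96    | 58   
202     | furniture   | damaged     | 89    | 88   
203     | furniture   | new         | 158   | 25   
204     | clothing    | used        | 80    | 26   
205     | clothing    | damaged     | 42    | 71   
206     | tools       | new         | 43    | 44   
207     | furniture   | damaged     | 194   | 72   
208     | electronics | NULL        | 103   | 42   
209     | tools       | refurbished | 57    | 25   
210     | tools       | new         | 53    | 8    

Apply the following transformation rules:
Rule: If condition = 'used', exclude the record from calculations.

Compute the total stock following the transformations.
433

Step 1: Identify records where condition = 'used'
Step 2: The excluded records sum to 26
Step 3: Original total stock = 459
Step 4: Remaining total = 459 - 26 = 433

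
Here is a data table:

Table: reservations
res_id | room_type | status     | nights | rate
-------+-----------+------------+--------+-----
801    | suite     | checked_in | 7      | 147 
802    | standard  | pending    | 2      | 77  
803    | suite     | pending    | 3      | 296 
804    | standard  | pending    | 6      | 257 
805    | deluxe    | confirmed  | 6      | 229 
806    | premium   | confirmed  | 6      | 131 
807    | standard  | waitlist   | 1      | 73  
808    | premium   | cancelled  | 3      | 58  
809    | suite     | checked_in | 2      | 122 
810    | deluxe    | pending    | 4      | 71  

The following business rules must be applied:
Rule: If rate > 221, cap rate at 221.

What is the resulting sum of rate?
1342

Step 1: 3 records have rate > 221
Step 2: These records originally summed to 782
Step 3: After capping: 3 × 221 = 663
Step 4: Unaffected records sum: 679
Step 5: Final sum = 663 + 679 = 1342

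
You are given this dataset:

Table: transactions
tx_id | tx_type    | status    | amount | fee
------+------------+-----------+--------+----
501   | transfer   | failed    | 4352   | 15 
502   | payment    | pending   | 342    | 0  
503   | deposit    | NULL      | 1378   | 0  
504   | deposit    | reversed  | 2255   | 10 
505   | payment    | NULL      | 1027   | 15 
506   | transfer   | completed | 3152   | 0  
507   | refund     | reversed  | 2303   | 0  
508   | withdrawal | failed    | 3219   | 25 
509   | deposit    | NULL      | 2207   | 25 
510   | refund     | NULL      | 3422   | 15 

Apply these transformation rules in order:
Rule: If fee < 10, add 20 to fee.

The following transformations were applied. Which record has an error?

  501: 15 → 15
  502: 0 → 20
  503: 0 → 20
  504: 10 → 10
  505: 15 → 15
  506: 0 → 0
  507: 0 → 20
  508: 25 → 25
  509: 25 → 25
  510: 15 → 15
Record 506 has an error. The correct transformed value should be 20, not 0.

Step 1: Check each record against the rule
Step 2: Record 506 has fee = 0
Step 3: Since 0 < 10, the bonus should have been applied
Step 4: Correct value = 20, but claimed value = 0
Conclusion: Record 506 has the error.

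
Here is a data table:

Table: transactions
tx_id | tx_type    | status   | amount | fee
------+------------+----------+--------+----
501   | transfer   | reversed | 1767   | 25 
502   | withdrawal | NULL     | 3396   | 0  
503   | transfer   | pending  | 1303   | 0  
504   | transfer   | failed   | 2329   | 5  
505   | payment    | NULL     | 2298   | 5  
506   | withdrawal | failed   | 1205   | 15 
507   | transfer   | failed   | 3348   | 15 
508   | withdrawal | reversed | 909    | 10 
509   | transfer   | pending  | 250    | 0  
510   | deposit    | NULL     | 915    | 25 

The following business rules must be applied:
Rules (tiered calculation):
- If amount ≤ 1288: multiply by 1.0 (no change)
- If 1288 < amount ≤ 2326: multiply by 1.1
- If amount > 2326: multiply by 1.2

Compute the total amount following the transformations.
20071.4

Step 1: Tier 1 (amount ≤ 1288): 4 records, sum = 3279 × 1.0 = 3279.0
Step 2: Tier 2 (1288 < amount ≤ 2326): 3 records, sum = 5368 × 1.1 = 5904.8
Step 3: Tier 3 (amount > 2326): 3 records, sum = 9073 × 1.2 = 10887.6
Step 4: Final sum = 3279.0 + 5904.8 + 10887.6 = 20071.4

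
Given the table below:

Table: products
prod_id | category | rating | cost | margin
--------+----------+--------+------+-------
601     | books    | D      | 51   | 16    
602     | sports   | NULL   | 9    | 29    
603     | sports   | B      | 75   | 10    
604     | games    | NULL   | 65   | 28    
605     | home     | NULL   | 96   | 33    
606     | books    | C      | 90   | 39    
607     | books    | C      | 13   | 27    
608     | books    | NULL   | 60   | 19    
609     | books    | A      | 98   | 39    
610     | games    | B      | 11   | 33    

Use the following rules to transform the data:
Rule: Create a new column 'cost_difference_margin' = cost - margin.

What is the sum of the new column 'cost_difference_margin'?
295

Step 1: For each record, compute cost - margin
Example calculations:
  51 - 16 = 35
  9 - 29 = -20
  75 - 10 = 65
  ...
Step 2: Sum all derived values
Step 3: Total = 295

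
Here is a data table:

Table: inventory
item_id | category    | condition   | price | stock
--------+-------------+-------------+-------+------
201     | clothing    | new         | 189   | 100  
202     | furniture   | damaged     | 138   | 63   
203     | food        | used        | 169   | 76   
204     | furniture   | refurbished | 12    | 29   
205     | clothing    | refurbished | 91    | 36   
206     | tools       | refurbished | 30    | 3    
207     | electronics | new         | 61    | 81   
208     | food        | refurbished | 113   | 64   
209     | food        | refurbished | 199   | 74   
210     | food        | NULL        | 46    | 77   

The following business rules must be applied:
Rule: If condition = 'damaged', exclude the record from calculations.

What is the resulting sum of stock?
540

Step 1: Identify records where condition = 'damaged'
Step 2: The excluded records sum to 63
Step 3: Original total stock = 603
Step 4: Remaining total = 603 - 63 = 540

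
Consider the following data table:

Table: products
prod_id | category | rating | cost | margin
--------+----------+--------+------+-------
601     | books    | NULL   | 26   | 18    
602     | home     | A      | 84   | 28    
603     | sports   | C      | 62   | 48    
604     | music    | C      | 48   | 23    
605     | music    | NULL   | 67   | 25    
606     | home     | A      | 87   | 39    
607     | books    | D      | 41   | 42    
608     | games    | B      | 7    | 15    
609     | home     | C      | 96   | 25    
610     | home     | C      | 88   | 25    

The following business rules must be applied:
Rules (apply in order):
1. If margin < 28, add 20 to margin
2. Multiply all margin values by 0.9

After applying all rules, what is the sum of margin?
367.2

Step 1: Apply Rule 1 - Add 20 to records with margin < 28
  - 6 records affected: 131 + (6 × 20) = 251
  - Unaffected records: 157
  - Sum after Rule 1: 408
Step 2: Apply Rule 2 - Multiply all by 0.9
  - 408 × 0.9 = 367.2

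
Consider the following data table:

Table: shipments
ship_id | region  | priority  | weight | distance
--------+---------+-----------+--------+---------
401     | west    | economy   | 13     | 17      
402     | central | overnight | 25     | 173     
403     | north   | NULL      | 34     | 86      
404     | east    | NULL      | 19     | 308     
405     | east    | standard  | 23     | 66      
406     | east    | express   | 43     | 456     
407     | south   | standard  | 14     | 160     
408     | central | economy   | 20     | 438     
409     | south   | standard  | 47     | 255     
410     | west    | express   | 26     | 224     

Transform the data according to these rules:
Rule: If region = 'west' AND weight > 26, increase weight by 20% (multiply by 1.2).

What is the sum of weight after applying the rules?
264

Step 1: Find records where region = 'west' AND weight > 26
Step 2: 0 records match, summing to 0
Step 3: After multiplier: 0 × 1.2 = 0.0
Step 4: Unaffected records sum: 264
Step 5: Final sum = 0.0 + 264 = 264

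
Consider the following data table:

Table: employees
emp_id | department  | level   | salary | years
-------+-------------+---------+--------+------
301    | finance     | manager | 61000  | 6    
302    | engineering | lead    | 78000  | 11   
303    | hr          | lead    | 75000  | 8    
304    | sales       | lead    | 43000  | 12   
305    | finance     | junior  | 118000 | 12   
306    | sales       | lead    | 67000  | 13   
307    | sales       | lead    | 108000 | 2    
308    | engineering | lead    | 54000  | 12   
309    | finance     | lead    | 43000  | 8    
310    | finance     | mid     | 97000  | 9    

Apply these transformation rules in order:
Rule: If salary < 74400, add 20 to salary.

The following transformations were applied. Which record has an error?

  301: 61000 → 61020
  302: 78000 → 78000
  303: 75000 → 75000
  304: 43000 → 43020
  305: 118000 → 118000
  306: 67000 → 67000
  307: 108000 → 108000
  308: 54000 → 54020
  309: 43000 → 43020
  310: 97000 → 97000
Record 306 has an error. The correct transformed value should be 67020, not 67000.

Step 1: Check each record against the rule
Step 2: Record 306 has salary = 67000
Step 3: Since 67000 < 74400, the bonus should have been applied
Step 4: Correct value = 67020, but claimed value = 67000
Conclusion: Record 306 has the error.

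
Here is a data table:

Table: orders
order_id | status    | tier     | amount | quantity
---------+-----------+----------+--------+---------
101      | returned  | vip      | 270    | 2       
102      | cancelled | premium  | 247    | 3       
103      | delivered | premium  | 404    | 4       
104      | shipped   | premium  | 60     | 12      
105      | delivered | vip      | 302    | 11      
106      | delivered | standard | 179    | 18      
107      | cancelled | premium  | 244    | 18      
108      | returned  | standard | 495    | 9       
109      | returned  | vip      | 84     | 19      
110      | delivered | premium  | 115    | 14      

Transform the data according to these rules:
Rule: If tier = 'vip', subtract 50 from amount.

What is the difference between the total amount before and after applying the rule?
150

Step 1: Original sum of amount = 2400
Step 2: 3 records have tier = 'vip'
Step 3: Each affected record changes by -50
Step 4: Total change = 3 × -50 = -150
Step 5: New sum = 2400 + -150 = 2250
Step 6: Difference = |2250 - 2400| = 150
        (Sum decreased by 150)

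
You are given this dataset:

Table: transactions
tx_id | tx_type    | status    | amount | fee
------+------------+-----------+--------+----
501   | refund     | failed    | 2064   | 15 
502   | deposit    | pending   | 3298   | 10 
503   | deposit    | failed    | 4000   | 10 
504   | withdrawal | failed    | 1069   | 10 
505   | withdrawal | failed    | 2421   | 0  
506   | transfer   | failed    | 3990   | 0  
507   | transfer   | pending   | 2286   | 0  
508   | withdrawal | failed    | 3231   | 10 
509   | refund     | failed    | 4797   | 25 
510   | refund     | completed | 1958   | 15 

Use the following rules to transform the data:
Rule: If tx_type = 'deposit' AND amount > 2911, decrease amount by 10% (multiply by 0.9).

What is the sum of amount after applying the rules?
28384.2

Step 1: Find records where tx_type = 'deposit' AND amount > 2911
Step 2: 2 records match, summing to 7298
Step 3: After multiplier: 7298 × 0.9 = 6568.2
Step 4: Unaffected records sum: 21816
Step 5: Final sum = 6568.2 + 21816 = 28384.2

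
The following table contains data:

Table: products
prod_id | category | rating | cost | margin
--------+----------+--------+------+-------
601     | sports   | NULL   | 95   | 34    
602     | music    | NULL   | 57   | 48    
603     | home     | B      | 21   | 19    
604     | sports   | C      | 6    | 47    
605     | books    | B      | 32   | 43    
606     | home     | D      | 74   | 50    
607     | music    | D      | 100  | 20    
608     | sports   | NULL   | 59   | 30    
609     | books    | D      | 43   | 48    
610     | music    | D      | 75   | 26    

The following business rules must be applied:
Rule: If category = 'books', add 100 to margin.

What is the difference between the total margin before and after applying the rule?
200

Step 1: Original sum of margin = 365
Step 2: 2 records have category = 'books'
Step 3: Each affected record changes by 100
Step 4: Total change = 2 × 100 = 200
Step 5: New sum = 365 + 200 = 565
Step 6: Difference = |565 - 365| = 200
        (Sum increased by 200)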